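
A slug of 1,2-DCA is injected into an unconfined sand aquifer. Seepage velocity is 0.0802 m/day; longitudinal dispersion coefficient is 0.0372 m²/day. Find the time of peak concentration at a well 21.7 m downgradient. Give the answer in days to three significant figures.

265 days

For the 1D instantaneous-source solution, setting ∂C/∂t = 0 at fixed x gives v²t² + 2Dt − x² = 0, so t = (√(D² + v²x²) − D)/v².
√(D² + v²x²) = √(0.0372² + 0.0802² × 21.7²) = 1.741; v² = 0.00643204.
t = (1.741 − 0.0372)/0.00643204 = 265 days (vs. the pure-advection estimate x/v = 271 d).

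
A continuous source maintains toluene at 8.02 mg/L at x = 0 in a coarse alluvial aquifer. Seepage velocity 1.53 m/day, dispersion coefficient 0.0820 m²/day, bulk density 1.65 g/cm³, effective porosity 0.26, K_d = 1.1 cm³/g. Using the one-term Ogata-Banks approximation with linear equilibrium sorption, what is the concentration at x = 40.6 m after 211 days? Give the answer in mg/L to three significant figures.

Retardation factor R = 1 + ρ_b·K_d/n = 1 + 1.65 × 1.1/0.26 = 7.981.
Sorption retards both mechanisms: v_R = v/R = 0.1917 m/day, D_R = D/R = 0.01027 m²/day.
v_R·t = 0.1917 × 211 = 40.4487 m; 2√(D_R t) = 2.944 m; argument = (40.6 − 40.4487)/2.944 = 0.05139.
C = C₀ × ½·erfc(0.05139) = 8.02 × 0.4710 = 3.78 mg/L.

3.78 mg/L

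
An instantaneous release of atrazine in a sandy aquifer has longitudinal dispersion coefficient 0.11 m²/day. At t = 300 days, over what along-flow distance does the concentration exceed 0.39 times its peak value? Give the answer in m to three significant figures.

The plume is Gaussian with σ = √(2Dt) = √(2 × 0.11 × 300) = 8.124 m.
C/C_peak = exp(−Δx²/(2σ²)) = 0.39 ⇒ Δx = σ·√(−2 ln 0.39) = 8.124 × 1.372 = 11.15 m.
Width = 2Δx = 22.3 m.

22.3 m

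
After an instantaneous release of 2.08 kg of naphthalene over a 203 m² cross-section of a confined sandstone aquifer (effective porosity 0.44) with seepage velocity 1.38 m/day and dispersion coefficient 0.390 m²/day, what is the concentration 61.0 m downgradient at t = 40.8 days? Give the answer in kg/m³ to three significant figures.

0.00116 kg/m³

For an instantaneous plane source, C(x,t) = M/(n_e·A·√(4πDt)) · exp(−(x−vt)²/(4Dt)), with n_e·A the pore (flow) area.
Plume center vt = 1.38 × 40.8 = 56.304 m, so the well at 61.0 m is 4.696 m downgradient of the peak.
√(4πDt) = 14.14 m, giving peak height M/(n_e·A·√(4πDt)) = 2.08/(0.44 × 203 × 14.14) = 0.001647 kg/m³.
(x−vt)²/(4Dt) = (4.696)²/(4 × 0.390 × 40.8) = 0.3465; exp(−0.3465) = 0.7072.
C = 0.001647 × 0.7072 = 0.00116 kg/m³.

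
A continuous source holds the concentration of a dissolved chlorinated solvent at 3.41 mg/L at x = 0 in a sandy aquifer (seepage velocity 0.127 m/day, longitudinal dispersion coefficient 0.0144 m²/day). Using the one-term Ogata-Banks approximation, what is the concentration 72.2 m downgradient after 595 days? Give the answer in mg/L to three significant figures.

For a continuous step input, C/C₀ ≈ ½·erfc((x−vt)/(2√(Dt))).
vt = 0.127 × 595 = 75.565 m and 2√(Dt) = 2√(0.0144 × 595) = 5.854 m.
Argument (x−vt)/(2√(Dt)) = (72.2 − 75.565)/5.854 = -0.5748; ½·erfc(-0.5748) = 0.7919.
C = 3.41 × 0.7919 = 2.70 mg/L.

2.70 mg/L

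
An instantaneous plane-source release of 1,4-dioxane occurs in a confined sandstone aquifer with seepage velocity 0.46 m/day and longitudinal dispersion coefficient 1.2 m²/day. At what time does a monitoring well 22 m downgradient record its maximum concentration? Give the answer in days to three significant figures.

42.5 days

For the 1D instantaneous-source solution, setting ∂C/∂t = 0 at fixed x gives v²t² + 2Dt − x² = 0, so t = (√(D² + v²x²) − D)/v².
√(D² + v²x²) = √(1.2² + 0.46² × 22²) = 10.19; v² = 0.2116.
t = (10.19 − 1.2)/0.2116 = 42.5 days (vs. the pure-advection estimate x/v = 47.8 d).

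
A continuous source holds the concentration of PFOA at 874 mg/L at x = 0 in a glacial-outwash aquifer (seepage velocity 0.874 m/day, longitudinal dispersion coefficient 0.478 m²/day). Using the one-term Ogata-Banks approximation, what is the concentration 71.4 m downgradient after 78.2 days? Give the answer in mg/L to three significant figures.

316 mg/L

For a continuous step input, C/C₀ ≈ ½·erfc((x−vt)/(2√(Dt))).
vt = 0.874 × 78.2 = 68.3468 m and 2√(Dt) = 2√(0.478 × 78.2) = 12.23 m.
Argument (x−vt)/(2√(Dt)) = (71.4 − 68.3468)/12.23 = 0.2496; ½·erfc(0.2496) = 0.3620.
C = 874 × 0.3620 = 316 mg/L.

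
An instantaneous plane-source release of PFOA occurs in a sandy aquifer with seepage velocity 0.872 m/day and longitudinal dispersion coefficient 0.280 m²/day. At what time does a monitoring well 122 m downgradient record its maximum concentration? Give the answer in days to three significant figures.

140 days

For the 1D instantaneous-source solution, setting ∂C/∂t = 0 at fixed x gives v²t² + 2Dt − x² = 0, so t = (√(D² + v²x²) − D)/v².
√(D² + v²x²) = √(0.280² + 0.872² × 122²) = 106.4; v² = 0.760384.
t = (106.4 − 0.280)/0.760384 = 140 days (vs. the pure-advection estimate x/v = 140 d).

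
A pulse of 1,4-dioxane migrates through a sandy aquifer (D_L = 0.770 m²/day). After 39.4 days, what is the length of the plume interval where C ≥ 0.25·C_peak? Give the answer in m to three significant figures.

25.9 m

The plume is Gaussian with σ = √(2Dt) = √(2 × 0.770 × 39.4) = 7.789 m.
C/C_peak = exp(−Δx²/(2σ²)) = 0.25 ⇒ Δx = σ·√(−2 ln 0.25) = 7.789 × 1.665 = 12.97 m.
Width = 2Δx = 25.9 m.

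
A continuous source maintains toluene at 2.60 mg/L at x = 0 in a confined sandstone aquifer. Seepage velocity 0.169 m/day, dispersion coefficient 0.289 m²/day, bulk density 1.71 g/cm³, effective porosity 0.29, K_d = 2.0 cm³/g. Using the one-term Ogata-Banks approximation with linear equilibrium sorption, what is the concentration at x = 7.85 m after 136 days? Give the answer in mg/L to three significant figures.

Retardation factor R = 1 + ρ_b·K_d/n = 1 + 1.71 × 2.0/0.29 = 12.79.
Sorption retards both mechanisms: v_R = v/R = 0.01321 m/day, D_R = D/R = 0.02260 m²/day.
v_R·t = 0.01321 × 136 = 1.79656 m; 2√(D_R t) = 3.506 m; argument = (7.85 − 1.79656)/3.506 = 1.727.
C = C₀ × ½·erfc(1.727) = 2.60 × 0.007296 = 0.0190 mg/L.

0.0190 mg/L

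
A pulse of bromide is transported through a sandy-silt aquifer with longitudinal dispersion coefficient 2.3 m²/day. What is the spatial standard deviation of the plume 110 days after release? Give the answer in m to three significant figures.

22.5 m

Dispersive spreading gives a Gaussian with σ² = 2Dt; advection only shifts the center.
σ = √(2 × 2.3 × 110) = 22.5 m.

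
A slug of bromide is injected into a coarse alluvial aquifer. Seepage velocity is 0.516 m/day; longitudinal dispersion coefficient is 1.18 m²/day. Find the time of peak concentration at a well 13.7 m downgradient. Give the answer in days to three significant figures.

22.5 days

For the 1D instantaneous-source solution, setting ∂C/∂t = 0 at fixed x gives v²t² + 2Dt − x² = 0, so t = (√(D² + v²x²) − D)/v².
√(D² + v²x²) = √(1.18² + 0.516² × 13.7²) = 7.167; v² = 0.266256.
t = (7.167 − 1.18)/0.266256 = 22.5 days (vs. the pure-advection estimate x/v = 26.6 d).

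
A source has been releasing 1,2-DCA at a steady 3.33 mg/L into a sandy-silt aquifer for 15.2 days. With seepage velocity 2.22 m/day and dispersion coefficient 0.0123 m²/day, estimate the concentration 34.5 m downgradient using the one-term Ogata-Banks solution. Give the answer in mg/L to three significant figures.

For a continuous step input, C/C₀ ≈ ½·erfc((x−vt)/(2√(Dt))).
vt = 2.22 × 15.2 = 33.744 m and 2√(Dt) = 2√(0.0123 × 15.2) = 0.8648 m.
Argument (x−vt)/(2√(Dt)) = (34.5 − 33.744)/0.8648 = 0.8742; ½·erfc(0.8742) = 0.1082.
C = 3.33 × 0.1082 = 0.360 mg/L.

0.360 mg/L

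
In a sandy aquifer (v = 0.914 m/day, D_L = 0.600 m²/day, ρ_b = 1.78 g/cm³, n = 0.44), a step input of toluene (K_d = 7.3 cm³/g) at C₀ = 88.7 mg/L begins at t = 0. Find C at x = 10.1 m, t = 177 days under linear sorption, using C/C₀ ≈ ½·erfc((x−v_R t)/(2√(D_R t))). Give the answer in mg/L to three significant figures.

Retardation factor R = 1 + ρ_b·K_d/n = 1 + 1.78 × 7.3/0.44 = 30.53.
Sorption retards both mechanisms: v_R = v/R = 0.02994 m/day, D_R = D/R = 0.01965 m²/day.
v_R·t = 0.02994 × 177 = 5.29938 m; 2√(D_R t) = 3.730 m; argument = (10.1 − 5.29938)/3.730 = 1.287.
C = C₀ × ½·erfc(1.287) = 88.7 × 0.03437 = 3.05 mg/L.

3.05 mg/L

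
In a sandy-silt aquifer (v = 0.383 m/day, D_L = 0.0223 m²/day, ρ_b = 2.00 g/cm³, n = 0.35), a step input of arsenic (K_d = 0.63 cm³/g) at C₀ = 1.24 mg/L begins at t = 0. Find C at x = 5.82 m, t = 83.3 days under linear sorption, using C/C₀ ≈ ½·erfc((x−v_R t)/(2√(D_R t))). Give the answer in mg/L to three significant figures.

Retardation factor R = 1 + ρ_b·K_d/n = 1 + 2.00 × 0.63/0.35 = 4.600.
Sorption retards both mechanisms: v_R = v/R = 0.08326 m/day, D_R = D/R = 0.004848 m²/day.
v_R·t = 0.08326 × 83.3 = 6.935558 m; 2√(D_R t) = 1.271 m; argument = (5.82 − 6.935558)/1.271 = -0.8777.
C = C₀ × ½·erfc(-0.8777) = 1.24 × 0.8927 = 1.11 mg/L.

1.11 mg/L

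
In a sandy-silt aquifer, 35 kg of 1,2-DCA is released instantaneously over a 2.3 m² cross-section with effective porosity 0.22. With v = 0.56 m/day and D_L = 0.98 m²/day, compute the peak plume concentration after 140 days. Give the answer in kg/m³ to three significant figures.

1.67 kg/m³

The peak of an instantaneous 1D plume sits at x = vt; there the Gaussian factor is 1 and C_max = M/(n_e·A·√(4πDt)), where n_e·A is the pore area the mass is dissolved in.
√(4πDt) = √(4π × 0.98 × 140) = 41.52 m, so C_max = 35/(0.22 × 2.3 × 41.52) = 1.67 kg/m³.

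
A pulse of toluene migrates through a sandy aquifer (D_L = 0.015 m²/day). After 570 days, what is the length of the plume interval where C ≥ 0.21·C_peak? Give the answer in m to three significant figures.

The plume is Gaussian with σ = √(2Dt) = √(2 × 0.015 × 570) = 4.135 m.
C/C_peak = exp(−Δx²/(2σ²)) = 0.21 ⇒ Δx = σ·√(−2 ln 0.21) = 4.135 × 1.767 = 7.307 m.
Width = 2Δx = 14.6 m.

14.6 m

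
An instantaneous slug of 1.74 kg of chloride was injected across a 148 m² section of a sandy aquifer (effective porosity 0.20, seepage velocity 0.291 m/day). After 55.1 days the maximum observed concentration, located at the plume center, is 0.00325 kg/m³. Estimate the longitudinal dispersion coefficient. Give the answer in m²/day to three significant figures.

At the plume center C_max = M/(n_e·A·√(4πDt)), so D = M²/(4πt·(n_e·A·C_max)²).
n_e·A·C_max = 0.20 × 148 × 0.00325 = 0.09620 kg/m.
D = 1.74²/(4π × 55.1 × 0.09620²) = 0.472 m²/day.

0.472 m²/day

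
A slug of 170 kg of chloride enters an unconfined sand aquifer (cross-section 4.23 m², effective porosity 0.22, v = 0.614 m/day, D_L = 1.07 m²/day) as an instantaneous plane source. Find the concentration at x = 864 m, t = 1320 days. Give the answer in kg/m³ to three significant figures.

0.826 kg/m³

For an instantaneous plane source, C(x,t) = M/(n_e·A·√(4πDt)) · exp(−(x−vt)²/(4Dt)), with n_e·A the pore (flow) area.
Plume center vt = 0.614 × 1320 = 810.48 m, so the well at 864 m is 53.52 m downgradient of the peak.
√(4πDt) = 133.2 m, giving peak height M/(n_e·A·√(4πDt)) = 170/(0.22 × 4.23 × 133.2) = 1.371 kg/m³.
(x−vt)²/(4Dt) = (53.52)²/(4 × 1.07 × 1320) = 0.5070; exp(−0.5070) = 0.6023.
C = 1.371 × 0.6023 = 0.826 kg/m³.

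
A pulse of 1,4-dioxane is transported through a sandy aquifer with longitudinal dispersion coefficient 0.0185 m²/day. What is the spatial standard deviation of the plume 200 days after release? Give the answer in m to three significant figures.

Dispersive spreading gives a Gaussian with σ² = 2Dt; advection only shifts the center.
σ = √(2 × 0.0185 × 200) = 2.72 m.

2.72 m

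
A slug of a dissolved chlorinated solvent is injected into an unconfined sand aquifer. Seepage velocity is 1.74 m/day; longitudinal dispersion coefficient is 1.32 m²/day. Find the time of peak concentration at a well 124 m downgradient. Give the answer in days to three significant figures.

70.8 days

For the 1D instantaneous-source solution, setting ∂C/∂t = 0 at fixed x gives v²t² + 2Dt − x² = 0, so t = (√(D² + v²x²) − D)/v².
√(D² + v²x²) = √(1.32² + 1.74² × 124²) = 215.8; v² = 3.0276.
t = (215.8 − 1.32)/3.0276 = 70.8 days (vs. the pure-advection estimate x/v = 71.3 d).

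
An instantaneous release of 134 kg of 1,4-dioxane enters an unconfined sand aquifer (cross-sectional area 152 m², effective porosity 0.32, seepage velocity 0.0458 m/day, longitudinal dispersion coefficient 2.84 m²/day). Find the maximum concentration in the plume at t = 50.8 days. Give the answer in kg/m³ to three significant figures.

0.0647 kg/m³

The peak of an instantaneous 1D plume sits at x = vt; there the Gaussian factor is 1 and C_max = M/(n_e·A·√(4πDt)), where n_e·A is the pore area the mass is dissolved in.
√(4πDt) = √(4π × 2.84 × 50.8) = 42.58 m, so C_max = 134/(0.32 × 152 × 42.58) = 0.0647 kg/m³.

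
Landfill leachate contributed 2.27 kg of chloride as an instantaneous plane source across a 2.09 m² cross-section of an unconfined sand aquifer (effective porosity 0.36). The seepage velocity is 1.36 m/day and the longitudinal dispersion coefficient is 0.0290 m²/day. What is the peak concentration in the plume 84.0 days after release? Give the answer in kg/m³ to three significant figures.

0.545 kg/m³

The peak of an instantaneous 1D plume sits at x = vt; there the Gaussian factor is 1 and C_max = M/(n_e·A·√(4πDt)), where n_e·A is the pore area the mass is dissolved in.
√(4πDt) = √(4π × 0.0290 × 84.0) = 5.533 m, so C_max = 2.27/(0.36 × 2.09 × 5.533) = 0.545 kg/m³.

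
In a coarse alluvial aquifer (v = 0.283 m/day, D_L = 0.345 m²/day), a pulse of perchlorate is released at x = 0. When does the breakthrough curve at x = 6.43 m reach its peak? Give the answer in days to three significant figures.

For the 1D instantaneous-source solution, setting ∂C/∂t = 0 at fixed x gives v²t² + 2Dt − x² = 0, so t = (√(D² + v²x²) − D)/v².
√(D² + v²x²) = √(0.345² + 0.283² × 6.43²) = 1.852; v² = 0.080089.
t = (1.852 − 0.345)/0.080089 = 18.8 days (vs. the pure-advection estimate x/v = 22.7 d).

18.8 days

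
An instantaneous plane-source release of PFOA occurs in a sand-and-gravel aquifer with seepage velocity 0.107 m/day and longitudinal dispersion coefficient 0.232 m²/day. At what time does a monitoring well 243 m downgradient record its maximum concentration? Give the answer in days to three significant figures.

For the 1D instantaneous-source solution, setting ∂C/∂t = 0 at fixed x gives v²t² + 2Dt − x² = 0, so t = (√(D² + v²x²) − D)/v².
√(D² + v²x²) = √(0.232² + 0.107² × 243²) = 26.00; v² = 0.011449.
t = (26.00 − 0.232)/0.011449 = 2250 days (vs. the pure-advection estimate x/v = 2270 d).

2250 days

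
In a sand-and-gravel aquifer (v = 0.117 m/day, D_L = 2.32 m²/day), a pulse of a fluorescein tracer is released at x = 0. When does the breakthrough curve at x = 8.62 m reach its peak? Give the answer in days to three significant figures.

15.3 days

For the 1D instantaneous-source solution, setting ∂C/∂t = 0 at fixed x gives v²t² + 2Dt − x² = 0, so t = (√(D² + v²x²) − D)/v².
√(D² + v²x²) = √(2.32² + 0.117² × 8.62²) = 2.530; v² = 0.013689.
t = (2.530 − 2.32)/0.013689 = 15.3 days (vs. the pure-advection estimate x/v = 73.7 d).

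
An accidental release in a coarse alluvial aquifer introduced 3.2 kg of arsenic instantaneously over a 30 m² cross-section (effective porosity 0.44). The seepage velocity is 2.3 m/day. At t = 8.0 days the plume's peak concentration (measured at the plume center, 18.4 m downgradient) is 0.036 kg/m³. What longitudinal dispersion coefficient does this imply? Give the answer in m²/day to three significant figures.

0.451 m²/day

At the plume center C_max = M/(n_e·A·√(4πDt)), so D = M²/(4πt·(n_e·A·C_max)²).
n_e·A·C_max = 0.44 × 30 × 0.036 = 0.4752 kg/m.
D = 3.2²/(4π × 8.0 × 0.4752²) = 0.451 m²/day.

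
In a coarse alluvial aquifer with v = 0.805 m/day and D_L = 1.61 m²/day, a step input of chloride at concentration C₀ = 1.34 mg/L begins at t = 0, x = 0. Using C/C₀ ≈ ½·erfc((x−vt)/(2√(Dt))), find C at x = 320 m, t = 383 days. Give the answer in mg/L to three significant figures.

0.495 mg/L

For a continuous step input, C/C₀ ≈ ½·erfc((x−vt)/(2√(Dt))).
vt = 0.805 × 383 = 308.315 m and 2√(Dt) = 2√(1.61 × 383) = 49.66 m.
Argument (x−vt)/(2√(Dt)) = (320 − 308.315)/49.66 = 0.2353; ½·erfc(0.2353) = 0.3697.
C = 1.34 × 0.3697 = 0.495 mg/L.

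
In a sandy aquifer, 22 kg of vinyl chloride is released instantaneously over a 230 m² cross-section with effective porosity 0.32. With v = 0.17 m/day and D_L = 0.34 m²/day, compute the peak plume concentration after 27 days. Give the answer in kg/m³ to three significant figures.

The peak of an instantaneous 1D plume sits at x = vt; there the Gaussian factor is 1 and C_max = M/(n_e·A·√(4πDt)), where n_e·A is the pore area the mass is dissolved in.
√(4πDt) = √(4π × 0.34 × 27) = 10.74 m, so C_max = 22/(0.32 × 230 × 10.74) = 0.0278 kg/m³.

0.0278 kg/m³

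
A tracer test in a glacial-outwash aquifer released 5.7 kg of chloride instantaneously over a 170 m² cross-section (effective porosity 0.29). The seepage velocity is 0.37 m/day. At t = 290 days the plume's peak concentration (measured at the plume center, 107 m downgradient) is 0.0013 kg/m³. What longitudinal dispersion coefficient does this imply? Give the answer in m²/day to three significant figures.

2.17 m²/day

At the plume center C_max = M/(n_e·A·√(4πDt)), so D = M²/(4πt·(n_e·A·C_max)²).
n_e·A·C_max = 0.29 × 170 × 0.0013 = 0.06409 kg/m.
D = 5.7²/(4π × 290 × 0.06409²) = 2.17 m²/day.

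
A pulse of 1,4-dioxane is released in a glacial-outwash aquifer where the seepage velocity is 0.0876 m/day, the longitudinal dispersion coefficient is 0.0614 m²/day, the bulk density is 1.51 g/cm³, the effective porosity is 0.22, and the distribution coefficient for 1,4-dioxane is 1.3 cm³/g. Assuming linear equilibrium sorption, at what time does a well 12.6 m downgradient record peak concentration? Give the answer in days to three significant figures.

1350 days

Retardation factor R = 1 + ρ_b·K_d/n = 1 + 1.51 × 1.3/0.22 = 9.923.
Sorption retards both mechanisms: v_R = v/R = 0.008828 m/day, D_R = D/R = 0.006188 m²/day.
Peak time from v_R²t² + 2D_R t − x² = 0: t = (√(D_R² + v_R²x²) − D_R)/v_R².
√(D_R² + v_R²x²) = √(0.006188² + 0.008828² × 12.6²) = 0.1114; v_R² = 7.793e-05.
t = (0.1114 − 0.006188)/7.793e-05 = 1350 days.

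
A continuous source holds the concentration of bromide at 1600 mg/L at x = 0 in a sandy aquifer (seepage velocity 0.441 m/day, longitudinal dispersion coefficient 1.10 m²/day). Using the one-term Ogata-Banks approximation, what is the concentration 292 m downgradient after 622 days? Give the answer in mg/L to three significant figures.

For a continuous step input, C/C₀ ≈ ½·erfc((x−vt)/(2√(Dt))).
vt = 0.441 × 622 = 274.302 m and 2√(Dt) = 2√(1.10 × 622) = 52.31 m.
Argument (x−vt)/(2√(Dt)) = (292 − 274.302)/52.31 = 0.3383; ½·erfc(0.3383) = 0.3162.
C = 1600 × 0.3162 = 506 mg/L.

506 mg/L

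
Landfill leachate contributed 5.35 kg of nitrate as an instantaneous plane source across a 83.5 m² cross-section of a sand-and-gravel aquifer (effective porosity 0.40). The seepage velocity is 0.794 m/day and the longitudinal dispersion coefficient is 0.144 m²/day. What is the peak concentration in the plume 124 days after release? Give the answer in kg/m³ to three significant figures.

0.0107 kg/m³

The peak of an instantaneous 1D plume sits at x = vt; there the Gaussian factor is 1 and C_max = M/(n_e·A·√(4πDt)), where n_e·A is the pore area the mass is dissolved in.
√(4πDt) = √(4π × 0.144 × 124) = 14.98 m, so C_max = 5.35/(0.40 × 83.5 × 14.98) = 0.0107 kg/m³.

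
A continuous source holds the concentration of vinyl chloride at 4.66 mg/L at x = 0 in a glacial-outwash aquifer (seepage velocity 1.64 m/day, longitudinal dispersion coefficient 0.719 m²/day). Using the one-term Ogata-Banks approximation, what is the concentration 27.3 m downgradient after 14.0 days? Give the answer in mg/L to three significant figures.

For a continuous step input, C/C₀ ≈ ½·erfc((x−vt)/(2√(Dt))).
vt = 1.64 × 14.0 = 22.96 m and 2√(Dt) = 2√(0.719 × 14.0) = 6.345 m.
Argument (x−vt)/(2√(Dt)) = (27.3 − 22.96)/6.345 = 0.6840; ½·erfc(0.6840) = 0.1667.
C = 4.66 × 0.1667 = 0.777 mg/L.

0.777 mg/L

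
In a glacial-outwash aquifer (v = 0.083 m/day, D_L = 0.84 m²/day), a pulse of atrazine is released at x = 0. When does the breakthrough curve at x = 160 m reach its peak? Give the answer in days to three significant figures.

For the 1D instantaneous-source solution, setting ∂C/∂t = 0 at fixed x gives v²t² + 2Dt − x² = 0, so t = (√(D² + v²x²) − D)/v².
√(D² + v²x²) = √(0.84² + 0.083² × 160²) = 13.31; v² = 0.006889.
t = (13.31 − 0.84)/0.006889 = 1810 days (vs. the pure-advection estimate x/v = 1930 d).

1810 days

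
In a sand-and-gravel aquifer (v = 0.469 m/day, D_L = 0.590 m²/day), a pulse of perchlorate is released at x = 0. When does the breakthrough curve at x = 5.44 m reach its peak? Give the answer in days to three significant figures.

9.22 days

For the 1D instantaneous-source solution, setting ∂C/∂t = 0 at fixed x gives v²t² + 2Dt − x² = 0, so t = (√(D² + v²x²) − D)/v².
√(D² + v²x²) = √(0.590² + 0.469² × 5.44²) = 2.619; v² = 0.219961.
t = (2.619 − 0.590)/0.219961 = 9.22 days (vs. the pure-advection estimate x/v = 11.6 d).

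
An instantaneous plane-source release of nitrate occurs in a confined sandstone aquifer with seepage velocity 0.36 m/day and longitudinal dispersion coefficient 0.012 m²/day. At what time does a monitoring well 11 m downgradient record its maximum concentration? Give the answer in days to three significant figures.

For the 1D instantaneous-source solution, setting ∂C/∂t = 0 at fixed x gives v²t² + 2Dt − x² = 0, so t = (√(D² + v²x²) − D)/v².
√(D² + v²x²) = √(0.012² + 0.36² × 11²) = 3.960; v² = 0.1296.
t = (3.960 − 0.012)/0.1296 = 30.5 days (vs. the pure-advection estimate x/v = 30.6 d).

30.5 days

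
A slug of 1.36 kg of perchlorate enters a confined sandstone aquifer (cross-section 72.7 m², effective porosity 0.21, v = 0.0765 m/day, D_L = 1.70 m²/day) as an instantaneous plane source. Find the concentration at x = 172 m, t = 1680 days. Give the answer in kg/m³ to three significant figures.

0.000399 kg/m³

For an instantaneous plane source, C(x,t) = M/(n_e·A·√(4πDt)) · exp(−(x−vt)²/(4Dt)), with n_e·A the pore (flow) area.
Plume center vt = 0.0765 × 1680 = 128.52 m, so the well at 172 m is 43.48 m downgradient of the peak.
√(4πDt) = 189.4 m, giving peak height M/(n_e·A·√(4πDt)) = 1.36/(0.21 × 72.7 × 189.4) = 0.0004703 kg/m³.
(x−vt)²/(4Dt) = (43.48)²/(4 × 1.70 × 1680) = 0.1655; exp(−0.1655) = 0.8475.
C = 0.0004703 × 0.8475 = 0.000399 kg/m³.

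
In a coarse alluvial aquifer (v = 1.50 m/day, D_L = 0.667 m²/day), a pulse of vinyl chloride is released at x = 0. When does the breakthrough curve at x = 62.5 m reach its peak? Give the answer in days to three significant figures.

For the 1D instantaneous-source solution, setting ∂C/∂t = 0 at fixed x gives v²t² + 2Dt − x² = 0, so t = (√(D² + v²x²) − D)/v².
√(D² + v²x²) = √(0.667² + 1.50² × 62.5²) = 93.75; v² = 2.25.
t = (93.75 − 0.667)/2.25 = 41.4 days (vs. the pure-advection estimate x/v = 41.7 d).

41.4 days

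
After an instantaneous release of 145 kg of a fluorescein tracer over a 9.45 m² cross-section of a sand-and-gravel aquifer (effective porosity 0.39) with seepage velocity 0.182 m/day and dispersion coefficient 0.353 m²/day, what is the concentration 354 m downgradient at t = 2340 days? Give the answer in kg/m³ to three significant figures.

For an instantaneous plane source, C(x,t) = M/(n_e·A·√(4πDt)) · exp(−(x−vt)²/(4Dt)), with n_e·A the pore (flow) area.
Plume center vt = 0.182 × 2340 = 425.88 m, so the well at 354 m is 71.88 m upgradient of the peak.
√(4πDt) = 101.9 m, giving peak height M/(n_e·A·√(4πDt)) = 145/(0.39 × 9.45 × 101.9) = 0.3861 kg/m³.
(x−vt)²/(4Dt) = (-71.88)²/(4 × 0.353 × 2340) = 1.564; exp(−1.564) = 0.2093.
C = 0.3861 × 0.2093 = 0.0808 kg/m³.

0.0808 kg/m³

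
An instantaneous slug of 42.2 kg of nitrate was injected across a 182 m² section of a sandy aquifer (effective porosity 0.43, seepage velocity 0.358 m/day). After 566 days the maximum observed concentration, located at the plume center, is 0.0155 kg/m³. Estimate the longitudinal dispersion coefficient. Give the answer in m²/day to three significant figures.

0.170 m²/day

At the plume center C_max = M/(n_e·A·√(4πDt)), so D = M²/(4πt·(n_e·A·C_max)²).
n_e·A·C_max = 0.43 × 182 × 0.0155 = 1.213 kg/m.
D = 42.2²/(4π × 566 × 1.213²) = 0.170 m²/day.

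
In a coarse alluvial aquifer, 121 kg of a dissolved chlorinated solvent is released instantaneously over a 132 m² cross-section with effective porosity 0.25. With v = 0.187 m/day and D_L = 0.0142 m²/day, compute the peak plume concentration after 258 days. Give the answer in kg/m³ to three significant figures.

0.540 kg/m³

The peak of an instantaneous 1D plume sits at x = vt; there the Gaussian factor is 1 and C_max = M/(n_e·A·√(4πDt)), where n_e·A is the pore area the mass is dissolved in.
√(4πDt) = √(4π × 0.0142 × 258) = 6.785 m, so C_max = 121/(0.25 × 132 × 6.785) = 0.540 kg/m³.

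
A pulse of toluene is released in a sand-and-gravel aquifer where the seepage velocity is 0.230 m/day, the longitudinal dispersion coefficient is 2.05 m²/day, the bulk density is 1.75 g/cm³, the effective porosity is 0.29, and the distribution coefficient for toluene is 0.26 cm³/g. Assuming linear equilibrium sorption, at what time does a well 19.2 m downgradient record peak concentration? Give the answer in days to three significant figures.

Retardation factor R = 1 + ρ_b·K_d/n = 1 + 1.75 × 0.26/0.29 = 2.569.
Sorption retards both mechanisms: v_R = v/R = 0.08953 m/day, D_R = D/R = 0.7980 m²/day.
Peak time from v_R²t² + 2D_R t − x² = 0: t = (√(D_R² + v_R²x²) − D_R)/v_R².
√(D_R² + v_R²x²) = √(0.7980² + 0.08953² × 19.2²) = 1.895; v_R² = 0.008016.
t = (1.895 − 0.7980)/0.008016 = 137 days.

137 days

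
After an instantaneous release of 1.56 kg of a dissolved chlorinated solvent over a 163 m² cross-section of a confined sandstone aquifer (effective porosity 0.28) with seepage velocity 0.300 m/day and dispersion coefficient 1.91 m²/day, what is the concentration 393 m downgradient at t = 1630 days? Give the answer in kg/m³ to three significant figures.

For an instantaneous plane source, C(x,t) = M/(n_e·A·√(4πDt)) · exp(−(x−vt)²/(4Dt)), with n_e·A the pore (flow) area.
Plume center vt = 0.300 × 1630 = 489 m, so the well at 393 m is 96 m upgradient of the peak.
√(4πDt) = 197.8 m, giving peak height M/(n_e·A·√(4πDt)) = 1.56/(0.28 × 163 × 197.8) = 0.0001728 kg/m³.
(x−vt)²/(4Dt) = (-96)²/(4 × 1.91 × 1630) = 0.7401; exp(−0.7401) = 0.4771.
C = 0.0001728 × 0.4771 = 8.24e-05 kg/m³.

8.24e-05 kg/m³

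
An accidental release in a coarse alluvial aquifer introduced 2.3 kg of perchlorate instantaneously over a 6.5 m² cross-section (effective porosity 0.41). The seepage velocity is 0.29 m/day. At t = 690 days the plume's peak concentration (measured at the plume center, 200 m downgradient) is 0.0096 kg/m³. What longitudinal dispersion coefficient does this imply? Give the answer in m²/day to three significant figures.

At the plume center C_max = M/(n_e·A·√(4πDt)), so D = M²/(4πt·(n_e·A·C_max)²).
n_e·A·C_max = 0.41 × 6.5 × 0.0096 = 0.02558 kg/m.
D = 2.3²/(4π × 690 × 0.02558²) = 0.932 m²/day.

0.932 m²/day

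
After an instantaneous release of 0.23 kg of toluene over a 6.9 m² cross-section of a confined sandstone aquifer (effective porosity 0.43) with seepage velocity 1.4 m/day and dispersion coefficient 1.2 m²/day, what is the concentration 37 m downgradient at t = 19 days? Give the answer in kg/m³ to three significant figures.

For an instantaneous plane source, C(x,t) = M/(n_e·A·√(4πDt)) · exp(−(x−vt)²/(4Dt)), with n_e·A the pore (flow) area.
Plume center vt = 1.4 × 19 = 26.6 m, so the well at 37 m is 10.4 m downgradient of the peak.
√(4πDt) = 16.93 m, giving peak height M/(n_e·A·√(4πDt)) = 0.23/(0.43 × 6.9 × 16.93) = 0.004579 kg/m³.
(x−vt)²/(4Dt) = (10.4)²/(4 × 1.2 × 19) = 1.186; exp(−1.186) = 0.3054.
C = 0.004579 × 0.3054 = 0.00140 kg/m³.

0.00140 kg/m³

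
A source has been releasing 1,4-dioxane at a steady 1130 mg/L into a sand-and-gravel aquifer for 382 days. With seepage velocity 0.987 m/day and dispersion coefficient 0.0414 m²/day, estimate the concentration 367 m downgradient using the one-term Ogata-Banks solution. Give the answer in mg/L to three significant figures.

1090 mg/L

For a continuous step input, C/C₀ ≈ ½·erfc((x−vt)/(2√(Dt))).
vt = 0.987 × 382 = 377.034 m and 2√(Dt) = 2√(0.0414 × 382) = 7.954 m.
Argument (x−vt)/(2√(Dt)) = (367 − 377.034)/7.954 = -1.262; ½·erfc(-1.262) = 0.9628.
C = 1130 × 0.9628 = 1090 mg/L.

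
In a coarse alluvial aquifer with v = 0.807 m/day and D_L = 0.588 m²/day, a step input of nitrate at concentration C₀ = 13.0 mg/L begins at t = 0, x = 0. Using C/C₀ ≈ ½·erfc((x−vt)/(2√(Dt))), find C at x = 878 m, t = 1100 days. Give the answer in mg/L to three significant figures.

7.88 mg/L

For a continuous step input, C/C₀ ≈ ½·erfc((x−vt)/(2√(Dt))).
vt = 0.807 × 1100 = 887.7 m and 2√(Dt) = 2√(0.588 × 1100) = 50.86 m.
Argument (x−vt)/(2√(Dt)) = (878 − 887.7)/50.86 = -0.1907; ½·erfc(-0.1907) = 0.6063.
C = 13.0 × 0.6063 = 7.88 mg/L.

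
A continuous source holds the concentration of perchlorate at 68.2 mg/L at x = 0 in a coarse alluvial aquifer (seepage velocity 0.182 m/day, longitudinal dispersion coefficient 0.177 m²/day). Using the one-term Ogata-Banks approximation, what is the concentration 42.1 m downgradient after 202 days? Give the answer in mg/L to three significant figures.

For a continuous step input, C/C₀ ≈ ½·erfc((x−vt)/(2√(Dt))).
vt = 0.182 × 202 = 36.764 m and 2√(Dt) = 2√(0.177 × 202) = 11.96 m.
Argument (x−vt)/(2√(Dt)) = (42.1 − 36.764)/11.96 = 0.4462; ½·erfc(0.4462) = 0.2640.
C = 68.2 × 0.2640 = 18.0 mg/L.

18.0 mg/L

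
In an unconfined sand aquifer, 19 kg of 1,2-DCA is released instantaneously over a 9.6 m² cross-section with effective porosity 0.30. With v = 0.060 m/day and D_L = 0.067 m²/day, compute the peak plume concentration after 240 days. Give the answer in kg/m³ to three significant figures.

The peak of an instantaneous 1D plume sits at x = vt; there the Gaussian factor is 1 and C_max = M/(n_e·A·√(4πDt)), where n_e·A is the pore area the mass is dissolved in.
√(4πDt) = √(4π × 0.067 × 240) = 14.22 m, so C_max = 19/(0.30 × 9.6 × 14.22) = 0.464 kg/m³.

0.464 kg/m³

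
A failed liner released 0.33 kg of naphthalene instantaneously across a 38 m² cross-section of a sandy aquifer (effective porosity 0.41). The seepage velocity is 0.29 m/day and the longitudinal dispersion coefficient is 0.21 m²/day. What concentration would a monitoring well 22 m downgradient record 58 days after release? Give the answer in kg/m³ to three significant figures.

For an instantaneous plane source, C(x,t) = M/(n_e·A·√(4πDt)) · exp(−(x−vt)²/(4Dt)), with n_e·A the pore (flow) area.
Plume center vt = 0.29 × 58 = 16.82 m, so the well at 22 m is 5.18 m downgradient of the peak.
√(4πDt) = 12.37 m, giving peak height M/(n_e·A·√(4πDt)) = 0.33/(0.41 × 38 × 12.37) = 0.001712 kg/m³.
(x−vt)²/(4Dt) = (5.18)²/(4 × 0.21 × 58) = 0.5507; exp(−0.5507) = 0.5765.
C = 0.001712 × 0.5765 = 0.000987 kg/m³.

0.000987 kg/m³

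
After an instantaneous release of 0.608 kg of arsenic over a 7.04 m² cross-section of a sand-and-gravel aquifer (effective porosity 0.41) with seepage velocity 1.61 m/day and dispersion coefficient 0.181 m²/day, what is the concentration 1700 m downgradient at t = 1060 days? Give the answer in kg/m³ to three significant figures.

For an instantaneous plane source, C(x,t) = M/(n_e·A·√(4πDt)) · exp(−(x−vt)²/(4Dt)), with n_e·A the pore (flow) area.
Plume center vt = 1.61 × 1060 = 1706.6 m, so the well at 1700 m is 6.6 m upgradient of the peak.
√(4πDt) = 49.10 m, giving peak height M/(n_e·A·√(4πDt)) = 0.608/(0.41 × 7.04 × 49.10) = 0.004290 kg/m³.
(x−vt)²/(4Dt) = (-6.6)²/(4 × 0.181 × 1060) = 0.05676; exp(−0.05676) = 0.9448.
C = 0.004290 × 0.9448 = 0.00405 kg/m³.

0.00405 kg/m³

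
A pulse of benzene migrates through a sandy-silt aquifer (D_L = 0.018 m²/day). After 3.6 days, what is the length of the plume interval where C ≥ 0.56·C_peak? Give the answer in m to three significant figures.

0.775 m

The plume is Gaussian with σ = √(2Dt) = √(2 × 0.018 × 3.6) = 0.3600 m.
C/C_peak = exp(−Δx²/(2σ²)) = 0.56 ⇒ Δx = σ·√(−2 ln 0.56) = 0.3600 × 1.077 = 0.3877 m.
Width = 2Δx = 0.775 m.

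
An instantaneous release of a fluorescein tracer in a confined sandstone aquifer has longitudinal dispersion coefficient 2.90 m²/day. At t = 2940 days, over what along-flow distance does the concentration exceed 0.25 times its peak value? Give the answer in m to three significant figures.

435 m

The plume is Gaussian with σ = √(2Dt) = √(2 × 2.90 × 2940) = 130.6 m.
C/C_peak = exp(−Δx²/(2σ²)) = 0.25 ⇒ Δx = σ·√(−2 ln 0.25) = 130.6 × 1.665 = 217.4 m.
Width = 2Δx = 435 m.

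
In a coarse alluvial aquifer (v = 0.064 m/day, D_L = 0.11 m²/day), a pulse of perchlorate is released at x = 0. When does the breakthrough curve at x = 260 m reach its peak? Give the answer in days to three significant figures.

4040 days

For the 1D instantaneous-source solution, setting ∂C/∂t = 0 at fixed x gives v²t² + 2Dt − x² = 0, so t = (√(D² + v²x²) − D)/v².
√(D² + v²x²) = √(0.11² + 0.064² × 260²) = 16.64; v² = 0.004096.
t = (16.64 − 0.11)/0.004096 = 4040 days (vs. the pure-advection estimate x/v = 4060 d).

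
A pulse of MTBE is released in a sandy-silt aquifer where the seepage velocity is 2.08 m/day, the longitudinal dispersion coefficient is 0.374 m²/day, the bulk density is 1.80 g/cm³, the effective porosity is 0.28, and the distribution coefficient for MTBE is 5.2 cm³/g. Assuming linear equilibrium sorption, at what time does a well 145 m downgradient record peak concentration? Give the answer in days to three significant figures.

2400 days

Retardation factor R = 1 + ρ_b·K_d/n = 1 + 1.80 × 5.2/0.28 = 34.43.
Sorption retards both mechanisms: v_R = v/R = 0.06041 m/day, D_R = D/R = 0.01086 m²/day.
Peak time from v_R²t² + 2D_R t − x² = 0: t = (√(D_R² + v_R²x²) − D_R)/v_R².
√(D_R² + v_R²x²) = √(0.01086² + 0.06041² × 145²) = 8.759; v_R² = 0.003649.
t = (8.759 − 0.01086)/0.003649 = 2400 days.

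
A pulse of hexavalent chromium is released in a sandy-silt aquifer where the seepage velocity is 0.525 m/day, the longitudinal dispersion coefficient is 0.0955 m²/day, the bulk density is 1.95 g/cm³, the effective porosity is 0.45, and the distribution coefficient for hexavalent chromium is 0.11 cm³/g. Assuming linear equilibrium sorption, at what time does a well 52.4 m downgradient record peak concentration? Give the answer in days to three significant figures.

147 days

Retardation factor R = 1 + ρ_b·K_d/n = 1 + 1.95 × 0.11/0.45 = 1.477.
Sorption retards both mechanisms: v_R = v/R = 0.3555 m/day, D_R = D/R = 0.06466 m²/day.
Peak time from v_R²t² + 2D_R t − x² = 0: t = (√(D_R² + v_R²x²) − D_R)/v_R².
√(D_R² + v_R²x²) = √(0.06466² + 0.3555² × 52.4²) = 18.63; v_R² = 0.1264.
t = (18.63 − 0.06466)/0.1264 = 147 days.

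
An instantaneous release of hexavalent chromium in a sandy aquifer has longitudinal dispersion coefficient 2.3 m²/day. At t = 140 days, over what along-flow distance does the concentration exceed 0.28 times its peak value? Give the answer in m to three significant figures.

The plume is Gaussian with σ = √(2Dt) = √(2 × 2.3 × 140) = 25.38 m.
C/C_peak = exp(−Δx²/(2σ²)) = 0.28 ⇒ Δx = σ·√(−2 ln 0.28) = 25.38 × 1.596 = 40.51 m.
Width = 2Δx = 81.0 m.

81.0 m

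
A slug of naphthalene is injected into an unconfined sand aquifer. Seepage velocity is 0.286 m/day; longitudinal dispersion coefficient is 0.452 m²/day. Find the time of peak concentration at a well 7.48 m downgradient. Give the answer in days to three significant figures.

21.2 days

For the 1D instantaneous-source solution, setting ∂C/∂t = 0 at fixed x gives v²t² + 2Dt − x² = 0, so t = (√(D² + v²x²) − D)/v².
√(D² + v²x²) = √(0.452² + 0.286² × 7.48²) = 2.187; v² = 0.081796.
t = (2.187 − 0.452)/0.081796 = 21.2 days (vs. the pure-advection estimate x/v = 26.2 d).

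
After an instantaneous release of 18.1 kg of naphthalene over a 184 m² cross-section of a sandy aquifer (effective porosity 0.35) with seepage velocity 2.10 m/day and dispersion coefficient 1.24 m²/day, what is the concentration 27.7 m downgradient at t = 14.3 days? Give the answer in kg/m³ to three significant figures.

For an instantaneous plane source, C(x,t) = M/(n_e·A·√(4πDt)) · exp(−(x−vt)²/(4Dt)), with n_e·A the pore (flow) area.
Plume center vt = 2.10 × 14.3 = 30.03 m, so the well at 27.7 m is 2.33 m upgradient of the peak.
√(4πDt) = 14.93 m, giving peak height M/(n_e·A·√(4πDt)) = 18.1/(0.35 × 184 × 14.93) = 0.01882 kg/m³.
(x−vt)²/(4Dt) = (-2.33)²/(4 × 1.24 × 14.3) = 0.07654; exp(−0.07654) = 0.9263.
C = 0.01882 × 0.9263 = 0.0174 kg/m³.

0.0174 kg/m³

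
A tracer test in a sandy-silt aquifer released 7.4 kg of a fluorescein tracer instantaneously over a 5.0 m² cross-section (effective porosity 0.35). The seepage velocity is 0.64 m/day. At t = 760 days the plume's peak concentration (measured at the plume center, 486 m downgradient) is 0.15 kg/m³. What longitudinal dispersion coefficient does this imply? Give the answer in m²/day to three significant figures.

At the plume center C_max = M/(n_e·A·√(4πDt)), so D = M²/(4πt·(n_e·A·C_max)²).
n_e·A·C_max = 0.35 × 5.0 × 0.15 = 0.2625 kg/m.
D = 7.4²/(4π × 760 × 0.2625²) = 0.0832 m²/day.

0.0832 m²/day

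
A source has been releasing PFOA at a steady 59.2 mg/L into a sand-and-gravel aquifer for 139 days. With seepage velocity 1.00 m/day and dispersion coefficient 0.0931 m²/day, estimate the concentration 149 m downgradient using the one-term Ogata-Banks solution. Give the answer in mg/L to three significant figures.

1.46 mg/L

For a continuous step input, C/C₀ ≈ ½·erfc((x−vt)/(2√(Dt))).
vt = 1.00 × 139 = 139 m and 2√(Dt) = 2√(0.0931 × 139) = 7.195 m.
Argument (x−vt)/(2√(Dt)) = (149 − 139)/7.195 = 1.390; ½·erfc(1.390) = 0.02466.
C = 59.2 × 0.02466 = 1.46 mg/L.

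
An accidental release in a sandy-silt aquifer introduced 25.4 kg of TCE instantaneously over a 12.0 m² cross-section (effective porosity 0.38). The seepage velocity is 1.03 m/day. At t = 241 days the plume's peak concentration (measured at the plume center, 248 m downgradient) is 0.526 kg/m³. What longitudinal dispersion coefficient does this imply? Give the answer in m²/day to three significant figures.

At the plume center C_max = M/(n_e·A·√(4πDt)), so D = M²/(4πt·(n_e·A·C_max)²).
n_e·A·C_max = 0.38 × 12.0 × 0.526 = 2.399 kg/m.
D = 25.4²/(4π × 241 × 2.399²) = 0.0370 m²/day.

0.0370 m²/day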